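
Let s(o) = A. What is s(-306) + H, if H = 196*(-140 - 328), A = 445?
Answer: -91283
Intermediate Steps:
s(o) = 445
H = -91728 (H = 196*(-468) = -91728)
s(-306) + H = 445 - 91728 = -91283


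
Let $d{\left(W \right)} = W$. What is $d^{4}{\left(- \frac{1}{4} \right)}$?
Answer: $\frac{1}{256} \approx 0.0039063$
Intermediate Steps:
$d^{4}{\left(- \frac{1}{4} \right)} = \left(- \frac{1}{4}\right)^{4} = \frac{1}{256}$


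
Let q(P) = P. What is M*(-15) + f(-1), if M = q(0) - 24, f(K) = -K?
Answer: 361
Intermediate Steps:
M = -24 (M = 0 - 24 = -24)
M*(-15) + f(-1) = -24*(-15) - 1*(-1) = 360 + 1 = 361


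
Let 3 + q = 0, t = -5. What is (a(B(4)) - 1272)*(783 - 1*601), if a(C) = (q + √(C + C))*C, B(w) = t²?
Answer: -245154 + 22750*√2 ≈ -2.1298e+5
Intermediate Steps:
B(w) = 25 (B(w) = (-5)² = 25)
q = -3 (q = -3 + 0 = -3)
a(C) = C*(-3 + √2*√C) (a(C) = (-3 + √(C + C))*C = (-3 + √(2*C))*C = (-3 + √2*√C)*C = C*(-3 + √2*√C))
(a(B(4)) - 1272)*(783 - 1*601) = ((-3*25 + √2*25^(3/2)) - 1272)*(783 - 1*601) = ((-75 + √2*125) - 1272)*(783 - 601) = ((-75 + 125*√2) - 1272)*182 = (-1347 + 125*√2)*182 = -245154 + 22750*√2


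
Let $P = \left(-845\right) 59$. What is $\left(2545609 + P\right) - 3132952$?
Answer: $-637198$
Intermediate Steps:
$P = -49855$
$\left(2545609 + P\right) - 3132952 = \left(2545609 - 49855\right) - 3132952 = 2495754 - 3132952 = -637198$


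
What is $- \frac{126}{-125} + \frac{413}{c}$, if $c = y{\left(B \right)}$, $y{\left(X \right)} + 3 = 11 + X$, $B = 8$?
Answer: $\frac{53641}{2000} \approx 26.82$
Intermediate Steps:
$y{\left(X \right)} = 8 + X$ ($y{\left(X \right)} = -3 + \left(11 + X\right) = 8 + X$)
$c = 16$ ($c = 8 + 8 = 16$)
$- \frac{126}{-125} + \frac{413}{c} = - \frac{126}{-125} + \frac{413}{16} = \left(-126\right) \left(- \frac{1}{125}\right) + 413 \cdot \frac{1}{16} = \frac{126}{125} + \frac{413}{16} = \frac{53641}{2000}$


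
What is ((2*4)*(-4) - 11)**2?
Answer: 1849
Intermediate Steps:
((2*4)*(-4) - 11)**2 = (8*(-4) - 11)**2 = (-32 - 11)**2 = (-43)**2 = 1849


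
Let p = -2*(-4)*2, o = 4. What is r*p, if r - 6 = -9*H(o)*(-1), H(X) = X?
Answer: 672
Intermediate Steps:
r = 42 (r = 6 - 9*4*(-1) = 6 - 36*(-1) = 6 + 36 = 42)
p = 16 (p = 8*2 = 16)
r*p = 42*16 = 672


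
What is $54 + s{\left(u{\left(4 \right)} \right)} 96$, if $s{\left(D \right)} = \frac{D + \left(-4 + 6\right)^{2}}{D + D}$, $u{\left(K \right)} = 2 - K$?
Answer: $6$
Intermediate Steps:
$s{\left(D \right)} = \frac{4 + D}{2 D}$ ($s{\left(D \right)} = \frac{D + 2^{2}}{2 D} = \left(D + 4\right) \frac{1}{2 D} = \left(4 + D\right) \frac{1}{2 D} = \frac{4 + D}{2 D}$)
$54 + s{\left(u{\left(4 \right)} \right)} 96 = 54 + \frac{4 + \left(2 - 4\right)}{2 \left(2 - 4\right)} 96 = 54 + \frac{4 - 2}{2 \left(-2\right)} 96 = 54 + \frac{1}{2} \left(- \frac{1}{2}\right) 2 \cdot 96 = 54 - 48 = 6$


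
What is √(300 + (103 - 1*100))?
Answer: √303 ≈ 17.407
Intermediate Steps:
√(300 + (103 - 1*100)) = √(300 + (103 - 100)) = √(300 + 3) = √303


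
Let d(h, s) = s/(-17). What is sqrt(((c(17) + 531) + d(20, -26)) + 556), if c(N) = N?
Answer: sqrt(319498)/17 ≈ 33.250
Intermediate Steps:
d(h, s) = -s/17 (d(h, s) = s*(-1/17) = -s/17)
sqrt(((c(17) + 531) + d(20, -26)) + 556) = sqrt(((17 + 531) - 1/17*(-26)) + 556) = sqrt((548 + 26/17) + 556) = sqrt(9342/17 + 556) = sqrt(18794/17) = sqrt(319498)/17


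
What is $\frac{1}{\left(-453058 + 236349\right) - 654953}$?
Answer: $- \frac{1}{871662} \approx -1.1472 \cdot 10^{-6}$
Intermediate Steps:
$\frac{1}{\left(-453058 + 236349\right) - 654953} = \frac{1}{-216709 - 654953} = \frac{1}{-871662} = - \frac{1}{871662}$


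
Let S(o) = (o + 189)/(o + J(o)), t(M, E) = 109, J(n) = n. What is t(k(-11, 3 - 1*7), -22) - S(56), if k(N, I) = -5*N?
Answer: 1709/16 ≈ 106.81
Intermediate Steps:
S(o) = (189 + o)/(2*o) (S(o) = (o + 189)/(o + o) = (189 + o)/((2*o)) = (189 + o)*(1/(2*o)) = (189 + o)/(2*o))
t(k(-11, 3 - 1*7), -22) - S(56) = 109 - (189 + 56)/(2*56) = 109 - 245/(2*56) = 109 - 1*35/16 = 109 - 35/16 = 1709/16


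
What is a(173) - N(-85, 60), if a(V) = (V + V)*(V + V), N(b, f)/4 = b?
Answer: 120056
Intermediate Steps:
N(b, f) = 4*b
a(V) = 4*V² (a(V) = (2*V)*(2*V) = 4*V²)
a(173) - N(-85, 60) = 4*173² - 4*(-85) = 4*29929 - 1*(-340) = 119716 + 340 = 120056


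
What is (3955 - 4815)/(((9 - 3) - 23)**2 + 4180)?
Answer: -860/4469 ≈ -0.19244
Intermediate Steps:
(3955 - 4815)/(((9 - 3) - 23)**2 + 4180) = -860/((6 - 23)**2 + 4180) = -860/((-17)**2 + 4180) = -860/(289 + 4180) = -860/4469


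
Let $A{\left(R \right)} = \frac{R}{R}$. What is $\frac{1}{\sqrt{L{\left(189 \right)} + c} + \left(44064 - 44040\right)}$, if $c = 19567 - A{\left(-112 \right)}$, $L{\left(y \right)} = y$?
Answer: $- \frac{8}{6393} + \frac{\sqrt{2195}}{6393} \approx 0.0060771$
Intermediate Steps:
$A{\left(R \right)} = 1$
$c = 19566$ ($c = 19567 - 1 = 19566$)
$\frac{1}{\sqrt{L{\left(189 \right)} + c} + \left(44064 - 44040\right)} = \frac{1}{\sqrt{189 + 19566} + \left(44064 - 44040\right)} = \frac{1}{\sqrt{19755} + \left(44064 - 44040\right)} = \frac{1}{3 \sqrt{2195} + 24} = \frac{1}{24 + 3 \sqrt{2195}}$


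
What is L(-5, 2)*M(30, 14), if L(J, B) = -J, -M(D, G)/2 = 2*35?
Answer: -700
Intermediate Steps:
M(D, G) = -140 (M(D, G) = -4*35 = -2*70 = -140)
L(-5, 2)*M(30, 14) = -1*(-5)*(-140) = 5*(-140) = -700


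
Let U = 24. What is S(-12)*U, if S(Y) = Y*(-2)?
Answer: 576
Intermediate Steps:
S(Y) = -2*Y
S(-12)*U = -2*(-12)*24 = 24*24 = 576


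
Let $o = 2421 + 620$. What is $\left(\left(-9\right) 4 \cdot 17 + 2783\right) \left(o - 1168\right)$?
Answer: $4066283$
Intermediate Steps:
$o = 3041$
$\left(\left(-9\right) 4 \cdot 17 + 2783\right) \left(o - 1168\right) = \left(\left(-9\right) 4 \cdot 17 + 2783\right) \left(3041 - 1168\right) = \left(\left(-36\right) 17 + 2783\right) 1873 = \left(-612 + 2783\right) 1873 = 2171 \cdot 1873 = 4066283$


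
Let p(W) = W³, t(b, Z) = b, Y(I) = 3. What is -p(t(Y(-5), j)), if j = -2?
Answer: -27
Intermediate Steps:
-p(t(Y(-5), j)) = -1*3³ = -1*27 = -27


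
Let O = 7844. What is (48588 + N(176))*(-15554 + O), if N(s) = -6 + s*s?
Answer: -613392180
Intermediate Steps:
N(s) = -6 + s**2
(48588 + N(176))*(-15554 + O) = (48588 + (-6 + 176**2))*(-15554 + 7844) = (48588 + (-6 + 30976))*(-7710) = (48588 + 30970)*(-7710) = 79558*(-7710) = -613392180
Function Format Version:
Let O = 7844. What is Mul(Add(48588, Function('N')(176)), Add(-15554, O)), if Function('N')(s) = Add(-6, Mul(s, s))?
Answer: -613392180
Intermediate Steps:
Function('N')(s) = Add(-6, Pow(s, 2))
Mul(Add(48588, Function('N')(176)), Add(-15554, O)) = Mul(Add(48588, Add(-6, Pow(176, 2))), Add(-15554, 7844)) = Mul(Add(48588, Add(-6, 30976)), -7710) = Mul(Add(48588, 30970), -7710) = Mul(79558, -7710) = -613392180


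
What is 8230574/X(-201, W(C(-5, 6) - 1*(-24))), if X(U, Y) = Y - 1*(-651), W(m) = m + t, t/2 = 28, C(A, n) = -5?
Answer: 374117/33 ≈ 11337.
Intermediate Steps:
t = 56 (t = 2*28 = 56)
W(m) = 56 + m (W(m) = m + 56 = 56 + m)
X(U, Y) = 651 + Y (X(U, Y) = Y + 651 = 651 + Y)
8230574/X(-201, W(C(-5, 6) - 1*(-24))) = 8230574/(651 + (56 + (-5 - 1*(-24)))) = 8230574/(651 + (56 + (-5 + 24))) = 8230574/(651 + (56 + 19)) = 8230574/(651 + 75) = 8230574/726 = 8230574*(1/726) = 374117/33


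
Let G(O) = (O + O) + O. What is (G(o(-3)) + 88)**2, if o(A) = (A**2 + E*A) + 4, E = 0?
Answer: 16129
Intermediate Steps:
o(A) = 4 + A**2 (o(A) = (A**2 + 0*A) + 4 = (A**2 + 0) + 4 = A**2 + 4 = 4 + A**2)
G(O) = 3*O (G(O) = 2*O + O = 3*O)
(G(o(-3)) + 88)**2 = (3*(4 + (-3)**2) + 88)**2 = (3*(4 + 9) + 88)**2 = (3*13 + 88)**2 = (39 + 88)**2 = 127**2 = 16129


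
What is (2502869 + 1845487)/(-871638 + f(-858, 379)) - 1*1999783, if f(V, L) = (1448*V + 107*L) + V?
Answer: -4148208219397/2074327 ≈ -1.9998e+6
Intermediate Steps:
f(V, L) = 107*L + 1449*V (f(V, L) = (107*L + 1448*V) + V = 107*L + 1449*V)
(2502869 + 1845487)/(-871638 + f(-858, 379)) - 1*1999783 = (2502869 + 1845487)/(-871638 + (107*379 + 1449*(-858))) - 1*1999783 = 4348356/(-871638 + (40553 - 1243242)) - 1999783 = 4348356/(-871638 - 1202689) - 1999783 = 4348356/(-2074327) - 1999783 = 4348356*(-1/2074327) - 1999783 = -4348356/2074327 - 1999783 = -4148208219397/2074327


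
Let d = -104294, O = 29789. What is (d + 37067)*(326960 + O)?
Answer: -23983165023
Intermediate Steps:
(d + 37067)*(326960 + O) = (-104294 + 37067)*(326960 + 29789) = -67227*356749 = -23983165023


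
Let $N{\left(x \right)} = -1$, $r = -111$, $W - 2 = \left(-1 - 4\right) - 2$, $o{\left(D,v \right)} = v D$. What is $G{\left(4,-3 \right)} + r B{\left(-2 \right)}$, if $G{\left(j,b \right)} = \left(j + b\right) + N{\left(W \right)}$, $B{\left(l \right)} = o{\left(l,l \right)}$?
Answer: $-444$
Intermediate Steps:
$o{\left(D,v \right)} = D v$
$B{\left(l \right)} = l^{2}$ ($B{\left(l \right)} = l l = l^{2}$)
$W = -5$ ($W = 2 - 7 = -5$)
$G{\left(j,b \right)} = -1 + b + j$ ($G{\left(j,b \right)} = \left(j + b\right) - 1 = \left(b + j\right) - 1 = -1 + b + j$)
$G{\left(4,-3 \right)} + r B{\left(-2 \right)} = \left(-1 - 3 + 4\right) - 111 \left(-2\right)^{2} = 0 - 444 = -444$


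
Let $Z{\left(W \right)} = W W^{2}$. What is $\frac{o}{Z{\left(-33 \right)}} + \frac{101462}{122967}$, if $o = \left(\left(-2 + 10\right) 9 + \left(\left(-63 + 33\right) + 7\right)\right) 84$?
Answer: $\frac{12922254}{18185453} \approx 0.71058$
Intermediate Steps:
$Z{\left(W \right)} = W^{3}$
$o = 4116$ ($o = \left(8 \cdot 9 + \left(-30 + 7\right)\right) 84 = \left(72 - 23\right) 84 = 49 \cdot 84 = 4116$)
$\frac{o}{Z{\left(-33 \right)}} + \frac{101462}{122967} = \frac{4116}{\left(-33\right)^{3}} + \frac{101462}{122967} = \frac{4116}{-35937} + 101462 \cdot \frac{1}{122967} = 4116 \left(- \frac{1}{35937}\right) + \frac{101462}{122967} = - \frac{1372}{11979} + \frac{101462}{122967} = \frac{12922254}{18185453}$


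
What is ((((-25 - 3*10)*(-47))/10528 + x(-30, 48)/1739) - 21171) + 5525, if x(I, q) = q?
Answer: -6094573859/389536 ≈ -15646.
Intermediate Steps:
((((-25 - 3*10)*(-47))/10528 + x(-30, 48)/1739) - 21171) + 5525 = ((((-25 - 3*10)*(-47))/10528 + 48/1739) - 21171) + 5525 = ((((-25 - 30)*(-47))*(1/10528) + 48*(1/1739)) - 21171) + 5525 = ((-55*(-47)*(1/10528) + 48/1739) - 21171) + 5525 = ((2585*(1/10528) + 48/1739) - 21171) + 5525 = ((55/224 + 48/1739) - 21171) + 5525 = (106397/389536 - 21171) + 5525 = -8246760259/389536 + 5525 = -6094573859/389536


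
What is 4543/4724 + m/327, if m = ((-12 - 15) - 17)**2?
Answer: 10631225/1544748 ≈ 6.8822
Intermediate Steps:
m = 1936 (m = (-27 - 17)**2 = (-44)**2 = 1936)
4543/4724 + m/327 = 4543/4724 + 1936/327 = 10631225/1544748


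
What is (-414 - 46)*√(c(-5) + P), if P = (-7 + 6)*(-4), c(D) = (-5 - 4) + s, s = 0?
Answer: -460*I*√5 ≈ -1028.6*I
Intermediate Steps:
c(D) = -9 (c(D) = (-5 - 4) + 0 = -9 + 0 = -9)
P = 4 (P = -1*(-4) = 4)
(-414 - 46)*√(c(-5) + P) = (-414 - 46)*√(-9 + 4) = -460*I*√5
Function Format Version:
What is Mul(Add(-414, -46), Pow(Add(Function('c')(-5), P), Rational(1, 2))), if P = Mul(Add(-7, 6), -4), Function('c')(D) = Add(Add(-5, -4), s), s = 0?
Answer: Mul(-460, I, Pow(5, Rational(1, 2))) ≈ Mul(-1028.6, I)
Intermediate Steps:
Function('c')(D) = -9 (Function('c')(D) = Add(Add(-5, -4), 0) = Add(-9, 0) = -9)
P = 4 (P = Mul(-1, -4) = 4)
Mul(Add(-414, -46), Pow(Add(Function('c')(-5), P), Rational(1, 2))) = Mul(Add(-414, -46), Pow(Add(-9, 4), Rational(1, 2))) = Mul(-460, Pow(-5, Rational(1, 2))) = Mul(-460, Mul(I, Pow(5, Rational(1, 2)))) = Mul(-460, I, Pow(5, Rational(1, 2)))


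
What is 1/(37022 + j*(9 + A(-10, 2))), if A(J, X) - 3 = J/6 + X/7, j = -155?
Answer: 21/742897 ≈ 2.8268e-5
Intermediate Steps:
A(J, X) = 3 + J/6 + X/7 (A(J, X) = 3 + (J/6 + X/7) = 3 + J/6 + X/7)
1/(37022 + j*(9 + A(-10, 2))) = 1/(37022 - 155*(9 + (3 + (⅙)*(-10) + (⅐)*2))) = 1/(37022 - 155*(9 + (3 - 5/3 + 2/7))) = 1/(37022 - 155*(9 + 34/21)) = 1/(37022 - 155*223/21) = 1/(37022 - 34565/21) = 1/(742897/21) = 21/742897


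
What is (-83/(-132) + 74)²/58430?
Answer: 97042201/1018084320 ≈ 0.095318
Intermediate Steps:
(-83/(-132) + 74)²/58430 = (-83*(-1/132) + 74)²*(1/58430) = (83/132 + 74)²*(1/58430) = (9851/132)²*(1/58430) = (97042201/17424)*(1/58430) = 97042201/1018084320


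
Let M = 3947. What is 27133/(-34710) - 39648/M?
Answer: -1483276031/137000370 ≈ -10.827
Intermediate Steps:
27133/(-34710) - 39648/M = 27133/(-34710) - 39648/3947 = 27133*(-1/34710) - 39648*1/3947 = -27133/34710 - 39648/3947 = -1483276031/137000370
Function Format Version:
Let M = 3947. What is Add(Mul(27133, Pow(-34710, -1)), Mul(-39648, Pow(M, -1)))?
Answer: Rational(-1483276031, 137000370) ≈ -10.827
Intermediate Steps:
Add(Mul(27133, Pow(-34710, -1)), Mul(-39648, Pow(M, -1))) = Add(Mul(27133, Pow(-34710, -1)), Mul(-39648, Pow(3947, -1))) = Add(Mul(27133, Rational(-1, 34710)), Mul(-39648, Rational(1, 3947))) = Add(Rational(-27133, 34710), Rational(-39648, 3947)) = Rational(-1483276031, 137000370)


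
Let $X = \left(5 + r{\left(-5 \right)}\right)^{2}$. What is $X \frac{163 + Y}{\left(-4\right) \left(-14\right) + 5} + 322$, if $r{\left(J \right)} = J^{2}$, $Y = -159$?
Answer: $\frac{23242}{61} \approx 381.02$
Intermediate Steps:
$X = 900$ ($X = \left(5 + \left(-5\right)^{2}\right)^{2} = \left(5 + 25\right)^{2} = 30^{2} = 900$)
$X \frac{163 + Y}{\left(-4\right) \left(-14\right) + 5} + 322 = 900 \frac{163 - 159}{\left(-4\right) \left(-14\right) + 5} + 322 = 900 \frac{4}{56 + 5} + 322 = 900 \cdot \frac{4}{61} + 322 = \frac{3600}{61} + 322 = \frac{23242}{61}$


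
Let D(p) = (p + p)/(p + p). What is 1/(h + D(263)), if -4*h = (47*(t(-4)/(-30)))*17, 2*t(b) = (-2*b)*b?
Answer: -15/1583 ≈ -0.0094757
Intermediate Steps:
t(b) = -b² (t(b) = ((-2*b)*b)/2 = (-2*b²)/2 = -b²)
D(p) = 1 (D(p) = (2*p)/((2*p)) = (2*p)*(1/(2*p)) = 1)
h = -1598/15 (h = -47*(-1*(-4)²/(-30))*17/4 = -47*(-1*16*(-1/30))*17/4 = -47*(-16*(-1/30))*17/4 = -47*(8/15)*17/4 = -94*17/15 = -¼*6392/15 = -1598/15 ≈ -106.53)
1/(h + D(263)) = 1/(-1598/15 + 1) = 1/(-1583/15) = -15/1583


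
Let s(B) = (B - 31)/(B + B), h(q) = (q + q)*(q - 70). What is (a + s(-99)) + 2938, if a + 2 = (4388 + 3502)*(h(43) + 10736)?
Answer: 6572550269/99 ≈ 6.6389e+7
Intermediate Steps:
h(q) = 2*q*(-70 + q) (h(q) = (2*q)*(-70 + q) = 2*q*(-70 + q))
s(B) = (-31 + B)/(2*B) (s(B) = (-31 + B)/((2*B)) = (-31 + B)*(1/(2*B)) = (-31 + B)/(2*B))
a = 66386458 (a = -2 + (4388 + 3502)*(2*43*(-70 + 43) + 10736) = -2 + 7890*(2*43*(-27) + 10736) = -2 + 7890*(-2322 + 10736) = -2 + 7890*8414 = -2 + 66386460 = 66386458)
(a + s(-99)) + 2938 = (66386458 + (½)*(-31 - 99)/(-99)) + 2938 = (66386458 + (½)*(-1/99)*(-130)) + 2938 = (66386458 + 65/99) + 2938 = 6572259407/99 + 2938 = 6572550269/99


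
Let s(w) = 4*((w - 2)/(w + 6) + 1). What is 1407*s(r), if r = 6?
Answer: 7504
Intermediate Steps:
s(w) = 4 + 4*(-2 + w)/(6 + w) (s(w) = 4*((-2 + w)/(6 + w) + 1) = 4*(1 + (-2 + w)/(6 + w)) = 4 + 4*(-2 + w)/(6 + w))
1407*s(r) = 1407*(8*(2 + 6)/(6 + 6)) = 1407*(8*8/12) = 1407*(8*(1/12)*8) = 1407*(16/3) = 7504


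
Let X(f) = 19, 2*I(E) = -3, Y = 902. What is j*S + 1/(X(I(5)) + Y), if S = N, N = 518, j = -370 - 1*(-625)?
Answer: 121654891/921 ≈ 1.3209e+5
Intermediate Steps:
I(E) = -3/2 (I(E) = (1/2)*(-3) = -3/2)
j = 255 (j = -370 + 625 = 255)
S = 518
j*S + 1/(X(I(5)) + Y) = 255*518 + 1/(19 + 902) = 132090 + 1/921 = 121654891/921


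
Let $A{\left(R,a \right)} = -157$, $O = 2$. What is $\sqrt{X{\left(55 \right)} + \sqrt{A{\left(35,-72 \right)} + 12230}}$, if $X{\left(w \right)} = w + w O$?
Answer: $\sqrt{165 + \sqrt{12073}} \approx 16.579$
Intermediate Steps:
$X{\left(w \right)} = 3 w$ ($X{\left(w \right)} = w + w 2 = w + 2 w = 3 w$)
$\sqrt{X{\left(55 \right)} + \sqrt{A{\left(35,-72 \right)} + 12230}} = \sqrt{3 \cdot 55 + \sqrt{-157 + 12230}} = \sqrt{165 + \sqrt{12073}}$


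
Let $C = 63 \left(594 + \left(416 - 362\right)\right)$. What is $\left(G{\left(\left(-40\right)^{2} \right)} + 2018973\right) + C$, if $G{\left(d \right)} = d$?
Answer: $2061397$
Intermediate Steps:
$C = 40824$ ($C = 63 \left(594 + \left(416 - 362\right)\right) = 63 \left(594 + 54\right) = 63 \cdot 648 = 40824$)
$\left(G{\left(\left(-40\right)^{2} \right)} + 2018973\right) + C = \left(\left(-40\right)^{2} + 2018973\right) + 40824 = \left(1600 + 2018973\right) + 40824 = 2020573 + 40824 = 2061397$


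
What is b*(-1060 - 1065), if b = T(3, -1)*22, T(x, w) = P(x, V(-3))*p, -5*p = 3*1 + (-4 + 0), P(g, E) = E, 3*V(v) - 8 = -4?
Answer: -37400/3 ≈ -12467.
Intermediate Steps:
V(v) = 4/3 (V(v) = 8/3 + (⅓)*(-4) = 8/3 - 4/3 = 4/3)
p = ⅕ (p = -(3*1 + (-4 + 0))/5 = -(3 - 4)/5 = -⅕*(-1) = ⅕ ≈ 0.20000)
T(x, w) = 4/15 (T(x, w) = (4/3)*(⅕) = 4/15)
b = 88/15 (b = (4/15)*22 = 88/15 ≈ 5.8667)
b*(-1060 - 1065) = 88*(-1060 - 1065)/15 = (88/15)*(-2125) = -37400/3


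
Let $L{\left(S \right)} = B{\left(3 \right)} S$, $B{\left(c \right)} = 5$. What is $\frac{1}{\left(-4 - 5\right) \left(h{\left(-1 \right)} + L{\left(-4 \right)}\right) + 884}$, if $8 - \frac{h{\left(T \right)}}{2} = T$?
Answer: $\frac{1}{902} \approx 0.0011086$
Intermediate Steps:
$h{\left(T \right)} = 16 - 2 T$
$L{\left(S \right)} = 5 S$
$\frac{1}{\left(-4 - 5\right) \left(h{\left(-1 \right)} + L{\left(-4 \right)}\right) + 884} = \frac{1}{\left(-4 - 5\right) \left(\left(16 - -2\right) + 5 \left(-4\right)\right) + 884} = \frac{1}{- 9 \left(\left(16 + 2\right) - 20\right) + 884} = \frac{1}{- 9 \left(18 - 20\right) + 884} = \frac{1}{\left(-9\right) \left(-2\right) + 884} = \frac{1}{18 + 884} = \frac{1}{902}$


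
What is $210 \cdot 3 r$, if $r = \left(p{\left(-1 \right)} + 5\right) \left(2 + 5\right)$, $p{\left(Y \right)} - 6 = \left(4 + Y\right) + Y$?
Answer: $57330$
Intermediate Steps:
$p{\left(Y \right)} = 10 + 2 Y$ ($p{\left(Y \right)} = 6 + \left(\left(4 + Y\right) + Y\right) = 6 + \left(4 + 2 Y\right) = 10 + 2 Y$)
$r = 91$ ($r = \left(\left(10 + 2 \left(-1\right)\right) + 5\right) \left(2 + 5\right) = \left(\left(10 - 2\right) + 5\right) 7 = \left(8 + 5\right) 7 = 13 \cdot 7 = 91$)
$210 \cdot 3 r = 210 \cdot 3 \cdot 91 = 210 \cdot 273 = 57330$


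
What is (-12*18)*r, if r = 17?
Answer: -3672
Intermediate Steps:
(-12*18)*r = -12*18*17 = -216*17 = -3672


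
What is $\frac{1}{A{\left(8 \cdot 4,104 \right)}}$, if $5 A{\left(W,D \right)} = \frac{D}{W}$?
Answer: $\frac{20}{13} \approx 1.5385$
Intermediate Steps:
$A{\left(W,D \right)} = \frac{D}{5 W}$ ($A{\left(W,D \right)} = \frac{D \frac{1}{W}}{5} = \frac{D}{5 W}$)
$\frac{1}{A{\left(8 \cdot 4,104 \right)}} = \frac{1}{\frac{1}{5} \cdot 104 \frac{1}{8 \cdot 4}} = \frac{1}{\frac{1}{5} \cdot 104 \cdot \frac{1}{32}} = \frac{1}{\frac{13}{20}} = \frac{20}{13}$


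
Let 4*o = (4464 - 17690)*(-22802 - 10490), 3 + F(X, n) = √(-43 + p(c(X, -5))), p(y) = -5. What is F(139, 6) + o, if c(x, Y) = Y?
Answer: 110079995 + 4*I*√3 ≈ 1.1008e+8 + 6.9282*I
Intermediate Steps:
F(X, n) = -3 + 4*I*√3 (F(X, n) = -3 + √(-43 - 5) = -3 + √(-48) = -3 + 4*I*√3)
o = 110079998 (o = ((4464 - 17690)*(-22802 - 10490))/4 = (-13226*(-33292))/4 = (¼)*440319992 = 110079998)
F(139, 6) + o = (-3 + 4*I*√3) + 110079998 = 110079995 + 4*I*√3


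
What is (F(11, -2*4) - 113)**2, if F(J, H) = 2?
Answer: 12321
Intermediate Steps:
(F(11, -2*4) - 113)**2 = (2 - 113)**2 = (-111)**2 = 12321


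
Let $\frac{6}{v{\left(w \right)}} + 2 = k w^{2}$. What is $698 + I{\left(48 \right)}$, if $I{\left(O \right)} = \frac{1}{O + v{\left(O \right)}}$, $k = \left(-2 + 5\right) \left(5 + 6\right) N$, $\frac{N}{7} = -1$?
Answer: $\frac{8916113971}{12773421} \approx 698.02$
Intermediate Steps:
$N = -7$ ($N = 7 \left(-1\right) = -7$)
$k = -231$ ($k = \left(-2 + 5\right) \left(5 + 6\right) \left(-7\right) = 3 \cdot 11 \left(-7\right) = 33 \left(-7\right) = -231$)
$v{\left(w \right)} = \frac{6}{-2 - 231 w^{2}}$
$I{\left(O \right)} = \frac{1}{O - \frac{6}{2 + 231 O^{2}}}$
$698 + I{\left(48 \right)} = 698 + \frac{2 + 231 \cdot 48^{2}}{-6 + 48 \left(2 + 231 \cdot 48^{2}\right)} = 698 + \frac{2 + 231 \cdot 2304}{-6 + 48 \left(2 + 231 \cdot 2304\right)} = 698 + \frac{2 + 532224}{-6 + 48 \left(2 + 532224\right)} = 698 + \frac{1}{-6 + 48 \cdot 532226} \cdot 532226 = 698 + \frac{1}{-6 + 25546848} \cdot 532226 = 698 + \frac{1}{25546842} \cdot 532226 = 698 + \frac{266113}{12773421} = \frac{8916113971}{12773421}$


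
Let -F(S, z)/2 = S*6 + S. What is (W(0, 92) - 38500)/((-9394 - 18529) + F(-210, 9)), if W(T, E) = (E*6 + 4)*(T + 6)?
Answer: 35164/24983 ≈ 1.4075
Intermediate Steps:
F(S, z) = -14*S (F(S, z) = -2*(S*6 + S) = -2*(6*S + S) = -14*S)
W(T, E) = (4 + 6*E)*(6 + T) (W(T, E) = (6*E + 4)*(6 + T) = (4 + 6*E)*(6 + T))
(W(0, 92) - 38500)/((-9394 - 18529) + F(-210, 9)) = ((24 + 4*0 + 36*92 + 6*92*0) - 38500)/((-9394 - 18529) - 14*(-210)) = ((24 + 0 + 3312 + 0) - 38500)/(-27923 + 2940) = (3336 - 38500)/(-24983) = -35164*(-1/24983) = 35164/24983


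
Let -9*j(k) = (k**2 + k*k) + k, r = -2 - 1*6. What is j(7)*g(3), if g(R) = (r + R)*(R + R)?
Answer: 350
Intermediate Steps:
r = -8 (r = -2 - 6 = -8)
g(R) = 2*R*(-8 + R) (g(R) = (-8 + R)*(R + R) = (-8 + R)*(2*R) = 2*R*(-8 + R))
j(k) = -2*k**2/9 - k/9 (j(k) = -((k**2 + k*k) + k)/9 = -((k**2 + k**2) + k)/9 = -(2*k**2 + k)/9 = -(k + 2*k**2)/9 = -2*k**2/9 - k/9)
j(7)*g(3) = (-1/9*7*(1 + 2*7))*(2*3*(-8 + 3)) = (-1/9*7*(1 + 14))*(2*3*(-5)) = -1/9*7*15*(-30) = -35/3*(-30) = 350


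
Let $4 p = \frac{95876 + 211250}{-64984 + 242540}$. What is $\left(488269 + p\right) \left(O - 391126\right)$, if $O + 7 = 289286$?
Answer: $- \frac{17659285417274277}{355112} \approx -4.9729 \cdot 10^{10}$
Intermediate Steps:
$O = 289279$ ($O = -7 + 289286 = 289279$)
$p = \frac{153563}{355112}$ ($p = \frac{\left(95876 + 211250\right) \frac{1}{-64984 + 242540}}{4} = \frac{307126 \cdot \frac{1}{177556}}{4} = \frac{1}{4} \cdot \frac{153563}{88778} = \frac{153563}{355112} \approx 0.43244$)
$\left(488269 + p\right) \left(O - 391126\right) = \left(488269 + \frac{153563}{355112}\right) \left(289279 - 391126\right) = \frac{173390334691}{355112} \left(-101847\right) = - \frac{17659285417274277}{355112}$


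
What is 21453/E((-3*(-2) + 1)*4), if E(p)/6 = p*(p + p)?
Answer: 7151/3136 ≈ 2.2803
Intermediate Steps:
E(p) = 12*p² (E(p) = 6*(p*(p + p)) = 6*(p*(2*p)) = 6*(2*p²) = 12*p²)
21453/E((-3*(-2) + 1)*4) = 21453/((12*((-3*(-2) + 1)*4)²)) = 21453/((12*((6 + 1)*4)²)) = 21453/((12*(7*4)²)) = 21453/((12*28²)) = 21453/((12*784)) = 21453/9408 = 21453*(1/9408) = 7151/3136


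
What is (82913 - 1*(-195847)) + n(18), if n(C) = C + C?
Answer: 278796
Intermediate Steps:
n(C) = 2*C
(82913 - 1*(-195847)) + n(18) = (82913 - 1*(-195847)) + 2*18 = (82913 + 195847) + 36 = 278760 + 36 = 278796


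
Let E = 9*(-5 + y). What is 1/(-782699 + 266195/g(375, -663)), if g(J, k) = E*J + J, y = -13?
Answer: -12075/9451143664 ≈ -1.2776e-6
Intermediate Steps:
E = -162 (E = 9*(-5 - 13) = 9*(-18) = -162)
g(J, k) = -161*J (g(J, k) = -162*J + J = -161*J)
1/(-782699 + 266195/g(375, -663)) = 1/(-782699 + 266195/((-161*375))) = 1/(-782699 + 266195/(-60375)) = 1/(-782699 + 266195*(-1/60375)) = 1/(-782699 - 53239/12075) = 1/(-9451143664/12075) = -12075/9451143664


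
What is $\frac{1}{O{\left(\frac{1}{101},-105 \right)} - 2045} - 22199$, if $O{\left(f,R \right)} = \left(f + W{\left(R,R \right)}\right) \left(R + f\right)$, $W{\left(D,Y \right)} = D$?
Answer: $- \frac{2033068122228}{91583771} \approx -22199.0$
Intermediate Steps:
$O{\left(f,R \right)} = \left(R + f\right)^{2}$ ($O{\left(f,R \right)} = \left(f + R\right) \left(R + f\right) = \left(R + f\right) \left(R + f\right) = \left(R + f\right)^{2}$)
$\frac{1}{O{\left(\frac{1}{101},-105 \right)} - 2045} - 22199 = \frac{1}{\left(\left(-105\right)^{2} + \left(\frac{1}{101}\right)^{2} + 2 \left(-105\right) \frac{1}{101}\right) - 2045} - 22199 = \frac{1}{\left(11025 + \left(\frac{1}{101}\right)^{2} + 2 \left(-105\right) \frac{1}{101}\right) - 2045} - 22199 = \frac{1}{\left(11025 + \frac{1}{10201} - \frac{210}{101}\right) - 2045} - 22199 = \frac{1}{\frac{112444816}{10201} - 2045} - 22199 = \frac{1}{\frac{91583771}{10201}} - 22199 = \frac{10201}{91583771} - 22199 = - \frac{2033068122228}{91583771}$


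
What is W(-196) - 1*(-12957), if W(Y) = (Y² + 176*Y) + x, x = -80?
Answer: 16797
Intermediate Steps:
W(Y) = -80 + Y² + 176*Y (W(Y) = (Y² + 176*Y) - 80 = -80 + Y² + 176*Y)
W(-196) - 1*(-12957) = (-80 + (-196)² + 176*(-196)) - 1*(-12957) = (-80 + 38416 - 34496) + 12957 = 3840 + 12957 = 16797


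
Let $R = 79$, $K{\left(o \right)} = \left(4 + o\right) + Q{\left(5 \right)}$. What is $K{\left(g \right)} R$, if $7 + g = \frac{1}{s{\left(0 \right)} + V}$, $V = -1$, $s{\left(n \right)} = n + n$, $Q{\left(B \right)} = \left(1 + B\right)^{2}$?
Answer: $2528$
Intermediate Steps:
$s{\left(n \right)} = 2 n$
$g = -8$ ($g = -7 + \frac{1}{2 \cdot 0 - 1} = -7 + \frac{1}{0 - 1} = -7 + \frac{1}{-1} = -7 - 1 = -8$)
$K{\left(o \right)} = 40 + o$ ($K{\left(o \right)} = \left(4 + o\right) + \left(1 + 5\right)^{2} = \left(4 + o\right) + 6^{2} = \left(4 + o\right) + 36 = 40 + o$)
$K{\left(g \right)} R = \left(40 - 8\right) 79 = 32 \cdot 79 = 2528$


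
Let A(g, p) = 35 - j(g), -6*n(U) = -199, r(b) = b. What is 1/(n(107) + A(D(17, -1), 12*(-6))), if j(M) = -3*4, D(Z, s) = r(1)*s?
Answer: 6/481 ≈ 0.012474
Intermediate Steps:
n(U) = 199/6 (n(U) = -1/6*(-199) = 199/6)
D(Z, s) = s (D(Z, s) = 1*s = s)
j(M) = -12
A(g, p) = 47 (A(g, p) = 35 - 1*(-12) = 35 + 12 = 47)
1/(n(107) + A(D(17, -1), 12*(-6))) = 1/(199/6 + 47) = 1/(481/6) = 6/481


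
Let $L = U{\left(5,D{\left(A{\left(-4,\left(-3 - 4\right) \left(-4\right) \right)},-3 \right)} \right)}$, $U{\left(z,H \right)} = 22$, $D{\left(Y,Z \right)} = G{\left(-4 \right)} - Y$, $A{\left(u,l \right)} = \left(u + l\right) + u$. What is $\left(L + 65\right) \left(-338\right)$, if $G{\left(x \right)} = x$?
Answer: $-29406$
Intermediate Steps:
$A{\left(u,l \right)} = l + 2 u$ ($A{\left(u,l \right)} = \left(l + u\right) + u = l + 2 u$)
$D{\left(Y,Z \right)} = -4 - Y$
$L = 22$
$\left(L + 65\right) \left(-338\right) = \left(22 + 65\right) \left(-338\right) = 87 \left(-338\right) = -29406$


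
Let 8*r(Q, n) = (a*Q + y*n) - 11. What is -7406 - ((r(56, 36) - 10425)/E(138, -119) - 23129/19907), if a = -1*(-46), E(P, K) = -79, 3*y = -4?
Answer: -94772065297/12581224 ≈ -7532.8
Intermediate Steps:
y = -4/3 (y = (⅓)*(-4) = -4/3 ≈ -1.3333)
a = 46
r(Q, n) = -11/8 - n/6 + 23*Q/4 (r(Q, n) = ((46*Q - 4*n/3) - 11)/8 = (-11 + 46*Q - 4*n/3)/8 = -11/8 - n/6 + 23*Q/4)
-7406 - ((r(56, 36) - 10425)/E(138, -119) - 23129/19907) = -7406 - (((-11/8 - ⅙*36 + (23/4)*56) - 10425)/(-79) - 23129/19907) = -7406 - (((-11/8 - 6 + 322) - 10425)*(-1/79) - 23129*1/19907) = -7406 - ((2517/8 - 10425)*(-1/79) - 23129/19907) = -7406 - (-80883/8*(-1/79) - 23129/19907) = -7406 - (80883/632 - 23129/19907) = -7406 - 1*1595520353/12581224 = -7406 - 1595520353/12581224 = -94772065297/12581224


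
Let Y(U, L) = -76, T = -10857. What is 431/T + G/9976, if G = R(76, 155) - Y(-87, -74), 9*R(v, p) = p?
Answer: -9862627/324928296 ≈ -0.030353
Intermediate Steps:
R(v, p) = p/9
G = 839/9 (G = (⅑)*155 - 1*(-76) = 155/9 + 76 = 839/9 ≈ 93.222)
431/T + G/9976 = 431/(-10857) + (839/9)/9976 = 431*(-1/10857) + (839/9)*(1/9976) = -431/10857 + 839/89784 = -9862627/324928296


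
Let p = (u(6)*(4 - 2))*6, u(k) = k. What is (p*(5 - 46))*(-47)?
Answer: 138744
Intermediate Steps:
p = 72 (p = (6*(4 - 2))*6 = (6*2)*6 = 12*6 = 72)
(p*(5 - 46))*(-47) = (72*(5 - 46))*(-47) = (72*(-41))*(-47) = -2952*(-47) = 138744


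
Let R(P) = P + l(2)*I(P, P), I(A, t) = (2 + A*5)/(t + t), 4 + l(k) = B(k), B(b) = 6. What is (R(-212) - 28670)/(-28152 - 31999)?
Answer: 3060963/6376006 ≈ 0.48008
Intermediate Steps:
l(k) = 2 (l(k) = -4 + 6 = 2)
I(A, t) = (2 + 5*A)/(2*t) (I(A, t) = (2 + 5*A)/((2*t)) = (2 + 5*A)*(1/(2*t)) = (2 + 5*A)/(2*t))
R(P) = P + (2 + 5*P)/P (R(P) = P + 2*((2 + 5*P)/(2*P)) = P + (2 + 5*P)/P)
(R(-212) - 28670)/(-28152 - 31999) = ((5 - 212 + 2/(-212)) - 28670)/(-28152 - 31999) = ((5 - 212 + 2*(-1/212)) - 28670)/(-60151) = ((5 - 212 - 1/106) - 28670)*(-1/60151) = (-21943/106 - 28670)*(-1/60151) = -3060963/106*(-1/60151) = 3060963/6376006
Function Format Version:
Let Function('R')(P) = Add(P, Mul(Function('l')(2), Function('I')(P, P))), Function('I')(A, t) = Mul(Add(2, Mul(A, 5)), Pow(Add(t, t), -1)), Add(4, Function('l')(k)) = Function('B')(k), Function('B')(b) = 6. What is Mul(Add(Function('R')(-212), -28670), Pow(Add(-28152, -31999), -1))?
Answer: Rational(3060963, 6376006) ≈ 0.48008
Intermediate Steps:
Function('l')(k) = 2 (Function('l')(k) = Add(-4, 6) = 2)
Function('I')(A, t) = Mul(Rational(1, 2), Pow(t, -1), Add(2, Mul(5, A))) (Function('I')(A, t) = Mul(Add(2, Mul(5, A)), Pow(Mul(2, t), -1)) = Mul(Add(2, Mul(5, A)), Mul(Rational(1, 2), Pow(t, -1))) = Mul(Rational(1, 2), Pow(t, -1), Add(2, Mul(5, A))))
Function('R')(P) = Add(P, Mul(Pow(P, -1), Add(2, Mul(5, P)))) (Function('R')(P) = Add(P, Mul(2, Mul(Rational(1, 2), Pow(P, -1), Add(2, Mul(5, P))))) = Add(P, Mul(Pow(P, -1), Add(2, Mul(5, P)))))
Mul(Add(Function('R')(-212), -28670), Pow(Add(-28152, -31999), -1)) = Mul(Add(Add(5, -212, Mul(2, Pow(-212, -1))), -28670), Pow(Add(-28152, -31999), -1)) = Mul(Add(Add(5, -212, Mul(2, Rational(-1, 212))), -28670), Pow(-60151, -1)) = Mul(Add(Add(5, -212, Rational(-1, 106)), -28670), Rational(-1, 60151)) = Mul(Add(Rational(-21943, 106), -28670), Rational(-1, 60151)) = Mul(Rational(-3060963, 106), Rational(-1, 60151)) = Rational(3060963, 6376006)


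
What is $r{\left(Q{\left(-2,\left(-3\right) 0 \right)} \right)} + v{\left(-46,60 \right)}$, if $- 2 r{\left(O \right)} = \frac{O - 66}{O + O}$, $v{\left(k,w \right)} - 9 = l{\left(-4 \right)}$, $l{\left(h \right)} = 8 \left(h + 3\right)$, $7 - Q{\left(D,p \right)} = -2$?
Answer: $\frac{31}{12} \approx 2.5833$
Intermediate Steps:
$Q{\left(D,p \right)} = 9$ ($Q{\left(D,p \right)} = 7 - -2 = 7 + 2 = 9$)
$l{\left(h \right)} = 24 + 8 h$ ($l{\left(h \right)} = 8 \left(3 + h\right) = 24 + 8 h$)
$v{\left(k,w \right)} = 1$ ($v{\left(k,w \right)} = 9 + \left(24 + 8 \left(-4\right)\right) = 9 + \left(24 - 32\right) = 9 - 8 = 1$)
$r{\left(O \right)} = - \frac{-66 + O}{4 O}$ ($r{\left(O \right)} = - \frac{\left(O - 66\right) \frac{1}{O + O}}{2} = - \frac{\left(-66 + O\right) \frac{1}{2 O}}{2} = - \frac{\frac{1}{2} \frac{1}{O} \left(-66 + O\right)}{2} = - \frac{-66 + O}{4 O}$)
$r{\left(Q{\left(-2,\left(-3\right) 0 \right)} \right)} + v{\left(-46,60 \right)} = \frac{66 - 9}{4 \cdot 9} + 1 = \frac{1}{4} \cdot \frac{1}{9} \left(66 - 9\right) + 1 = \frac{1}{4} \cdot \frac{1}{9} \cdot 57 + 1 = \frac{19}{12} + 1 = \frac{31}{12}$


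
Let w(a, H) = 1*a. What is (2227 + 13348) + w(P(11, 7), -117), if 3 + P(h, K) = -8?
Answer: 15564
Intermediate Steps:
P(h, K) = -11 (P(h, K) = -3 - 8 = -11)
w(a, H) = a
(2227 + 13348) + w(P(11, 7), -117) = (2227 + 13348) - 11 = 15575 - 11 = 15564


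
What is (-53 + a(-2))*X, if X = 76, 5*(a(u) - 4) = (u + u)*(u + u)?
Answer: -17404/5 ≈ -3480.8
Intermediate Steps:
a(u) = 4 + 4*u²/5 (a(u) = 4 + ((u + u)*(u + u))/5 = 4 + ((2*u)*(2*u))/5 = 4 + (4*u²)/5 = 4 + 4*u²/5)
(-53 + a(-2))*X = (-53 + (4 + (⅘)*(-2)²))*76 = (-53 + (4 + (⅘)*4))*76 = (-53 + (4 + 16/5))*76 = (-53 + 36/5)*76 = -229/5*76 = -17404/5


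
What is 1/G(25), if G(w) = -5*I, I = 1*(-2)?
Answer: ⅒ ≈ 0.10000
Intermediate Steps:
I = -2
G(w) = 10 (G(w) = -5*(-2) = 10)
1/G(25) = 1/10 = ⅒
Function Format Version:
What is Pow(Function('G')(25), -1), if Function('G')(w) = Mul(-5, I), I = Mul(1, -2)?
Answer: Rational(1, 10) ≈ 0.10000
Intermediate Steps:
I = -2
Function('G')(w) = 10 (Function('G')(w) = Mul(-5, -2) = 10)
Pow(Function('G')(25), -1) = Pow(10, -1) = Rational(1, 10)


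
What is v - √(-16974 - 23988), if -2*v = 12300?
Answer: -6150 - I*√40962 ≈ -6150.0 - 202.39*I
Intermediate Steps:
v = -6150 (v = -½*12300 = -6150)
v - √(-16974 - 23988) = -6150 - √(-16974 - 23988) = -6150 - √(-40962) = -6150 - I*√40962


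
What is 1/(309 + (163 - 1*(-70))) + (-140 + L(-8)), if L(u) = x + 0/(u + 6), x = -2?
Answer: -76963/542 ≈ -142.00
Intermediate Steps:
L(u) = -2 (L(u) = -2 + 0/(u + 6) = -2 + 0/(6 + u) = -2 + 0 = -2)
1/(309 + (163 - 1*(-70))) + (-140 + L(-8)) = 1/(309 + (163 - 1*(-70))) + (-140 - 2) = 1/(309 + (163 + 70)) - 142 = 1/(309 + 233) - 142 = 1/542 - 142 = -76963/542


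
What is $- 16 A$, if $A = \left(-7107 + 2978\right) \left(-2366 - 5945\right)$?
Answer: $-549057904$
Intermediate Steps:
$A = 34316119$ ($A = \left(-4129\right) \left(-8311\right) = 34316119$)
$- 16 A = \left(-16\right) 34316119 = -549057904$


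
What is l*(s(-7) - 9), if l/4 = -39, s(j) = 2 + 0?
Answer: 1092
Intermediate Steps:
s(j) = 2
l = -156 (l = 4*(-39) = -156)
l*(s(-7) - 9) = -156*(2 - 9) = -156*(-7) = 1092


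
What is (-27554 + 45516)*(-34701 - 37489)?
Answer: -1296676780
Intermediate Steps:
(-27554 + 45516)*(-34701 - 37489) = 17962*(-72190) = -1296676780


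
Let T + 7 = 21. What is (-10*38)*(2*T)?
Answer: -10640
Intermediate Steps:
T = 14 (T = -7 + 21 = 14)
(-10*38)*(2*T) = (-10*38)*(2*14) = -380*28 = -10640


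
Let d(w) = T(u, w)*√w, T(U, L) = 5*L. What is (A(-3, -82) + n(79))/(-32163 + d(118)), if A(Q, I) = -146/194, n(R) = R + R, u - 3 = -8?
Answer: -490582239/96358128593 - 8999270*√118/96358128593 ≈ -0.0061058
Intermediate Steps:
u = -5 (u = 3 - 8 = -5)
d(w) = 5*w^(3/2) (d(w) = (5*w)*√w = 5*w^(3/2))
n(R) = 2*R
A(Q, I) = -73/97 (A(Q, I) = -146*1/194 = -73/97)
(A(-3, -82) + n(79))/(-32163 + d(118)) = (-73/97 + 2*79)/(-32163 + 5*118^(3/2)) = (-73/97 + 158)/(-32163 + 5*(118*√118)) = 15253/(97*(-32163 + 590*√118))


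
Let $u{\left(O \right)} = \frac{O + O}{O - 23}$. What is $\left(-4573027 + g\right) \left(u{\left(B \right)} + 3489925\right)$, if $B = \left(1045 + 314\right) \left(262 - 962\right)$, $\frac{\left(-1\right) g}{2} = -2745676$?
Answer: $\frac{3048882917400846875}{951323} \approx 3.2049 \cdot 10^{12}$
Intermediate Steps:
$g = 5491352$ ($g = \left(-2\right) \left(-2745676\right) = 5491352$)
$B = -951300$ ($B = 1359 \left(-700\right) = -951300$)
$u{\left(O \right)} = \frac{2 O}{-23 + O}$
$\left(-4573027 + g\right) \left(u{\left(B \right)} + 3489925\right) = \left(-4573027 + 5491352\right) \left(2 \left(-951300\right) \frac{1}{-23 - 951300} + 3489925\right) = 918325 \left(2 \left(-951300\right) \frac{1}{-951323} + 3489925\right) = 918325 \left(2 \left(-951300\right) \left(- \frac{1}{951323}\right) + 3489925\right) = 918325 \left(\frac{1902600}{951323} + 3489925\right) = 918325 \cdot \frac{3320047823375}{951323} = \frac{3048882917400846875}{951323}$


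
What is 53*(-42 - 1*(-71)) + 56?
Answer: 1593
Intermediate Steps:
53*(-42 - 1*(-71)) + 56 = 53*(-42 + 71) + 56 = 53*29 + 56 = 1537 + 56 = 1593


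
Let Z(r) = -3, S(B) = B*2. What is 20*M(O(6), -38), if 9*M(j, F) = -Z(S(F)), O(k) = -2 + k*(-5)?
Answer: 20/3 ≈ 6.6667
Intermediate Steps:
S(B) = 2*B
O(k) = -2 - 5*k
M(j, F) = ⅓ (M(j, F) = (-1*(-3))/9 = (⅑)*3 = ⅓)
20*M(O(6), -38) = 20*(⅓) = 20/3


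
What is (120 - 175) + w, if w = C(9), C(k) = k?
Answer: -46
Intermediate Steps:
w = 9
(120 - 175) + w = (120 - 175) + 9 = -55 + 9 = -46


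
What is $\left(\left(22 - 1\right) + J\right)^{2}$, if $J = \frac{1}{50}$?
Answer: $\frac{1104601}{2500} \approx 441.84$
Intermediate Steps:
$J = \frac{1}{50} \approx 0.02$
$\left(\left(22 - 1\right) + J\right)^{2} = \left(\left(22 - 1\right) + \frac{1}{50}\right)^{2} = \left(21 + \frac{1}{50}\right)^{2} = \left(\frac{1051}{50}\right)^{2} = \frac{1104601}{2500}$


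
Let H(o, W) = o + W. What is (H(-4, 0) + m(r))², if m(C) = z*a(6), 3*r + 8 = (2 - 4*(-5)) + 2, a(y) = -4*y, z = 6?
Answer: 21904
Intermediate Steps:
H(o, W) = W + o
r = 16/3 (r = -8/3 + ((2 - 4*(-5)) + 2)/3 = -8/3 + ((2 + 20) + 2)/3 = -8/3 + (22 + 2)/3 = -8/3 + (⅓)*24 = -8/3 + 8 = 16/3 ≈ 5.3333)
m(C) = -144 (m(C) = 6*(-4*6) = 6*(-24) = -144)
(H(-4, 0) + m(r))² = ((0 - 4) - 144)² = (-4 - 144)² = (-148)² = 21904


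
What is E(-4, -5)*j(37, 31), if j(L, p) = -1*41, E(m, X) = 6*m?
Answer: 984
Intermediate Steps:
j(L, p) = -41
E(-4, -5)*j(37, 31) = (6*(-4))*(-41) = -24*(-41) = 984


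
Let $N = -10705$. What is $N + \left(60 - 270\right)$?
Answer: $-10915$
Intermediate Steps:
$N + \left(60 - 270\right) = -10705 + \left(60 - 270\right) = -10705 - 210 = -10915$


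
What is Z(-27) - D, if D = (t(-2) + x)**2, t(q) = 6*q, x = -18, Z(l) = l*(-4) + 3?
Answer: -789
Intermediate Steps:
Z(l) = 3 - 4*l (Z(l) = -4*l + 3 = 3 - 4*l)
D = 900 (D = (6*(-2) - 18)**2 = (-12 - 18)**2 = (-30)**2 = 900)
Z(-27) - D = (3 - 4*(-27)) - 1*900 = (3 + 108) - 900 = 111 - 900 = -789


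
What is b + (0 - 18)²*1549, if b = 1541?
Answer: 503417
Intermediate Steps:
b + (0 - 18)²*1549 = 1541 + (0 - 18)²*1549 = 1541 + (-18)²*1549 = 1541 + 324*1549 = 1541 + 501876 = 503417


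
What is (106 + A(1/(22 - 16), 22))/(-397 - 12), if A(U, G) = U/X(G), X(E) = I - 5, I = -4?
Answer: -5723/22086 ≈ -0.25912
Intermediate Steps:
X(E) = -9 (X(E) = -4 - 5 = -9)
A(U, G) = -U/9 (A(U, G) = U/(-9) = U*(-⅑) = -U/9)
(106 + A(1/(22 - 16), 22))/(-397 - 12) = (106 - 1/(9*(22 - 16)))/(-397 - 12) = (106 - ⅑/6)/(-409) = (106 - ⅑*⅙)*(-1/409) = (106 - 1/54)*(-1/409) = (5723/54)*(-1/409) = -5723/22086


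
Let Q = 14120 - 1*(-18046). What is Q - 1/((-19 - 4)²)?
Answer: 17015813/529 ≈ 32166.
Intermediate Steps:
Q = 32166 (Q = 14120 + 18046 = 32166)
Q - 1/((-19 - 4)²) = 32166 - 1/((-19 - 4)²) = 32166 - 1/((-23)²) = 32166 - 1/529 = 17015813/529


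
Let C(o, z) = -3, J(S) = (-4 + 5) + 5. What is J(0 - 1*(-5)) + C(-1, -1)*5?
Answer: -9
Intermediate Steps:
J(S) = 6 (J(S) = 1 + 5 = 6)
J(0 - 1*(-5)) + C(-1, -1)*5 = 6 - 3*5 = 6 - 15 = -9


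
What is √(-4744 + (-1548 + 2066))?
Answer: I*√4226 ≈ 65.008*I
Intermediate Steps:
√(-4744 + (-1548 + 2066)) = √(-4744 + 518) = √(-4226) = I*√4226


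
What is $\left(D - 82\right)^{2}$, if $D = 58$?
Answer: $576$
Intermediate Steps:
$\left(D - 82\right)^{2} = \left(58 - 82\right)^{2} = \left(-24\right)^{2} = 576$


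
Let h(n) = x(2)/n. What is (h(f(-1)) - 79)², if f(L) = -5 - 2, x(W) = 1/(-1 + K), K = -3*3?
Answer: 30569841/4900 ≈ 6238.7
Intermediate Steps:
K = -9
x(W) = -⅒ (x(W) = 1/(-1 - 9) = 1/(-10) = -⅒)
f(L) = -7
h(n) = -1/(10*n)
(h(f(-1)) - 79)² = (-⅒/(-7) - 79)² = (-⅒*(-⅐) - 79)² = (1/70 - 79)² = (-5529/70)² = 30569841/4900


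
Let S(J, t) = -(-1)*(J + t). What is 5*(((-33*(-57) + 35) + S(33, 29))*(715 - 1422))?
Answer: -6992230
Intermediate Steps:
S(J, t) = J + t (S(J, t) = -(-J - t) = J + t)
5*(((-33*(-57) + 35) + S(33, 29))*(715 - 1422)) = 5*(((-33*(-57) + 35) + (33 + 29))*(715 - 1422)) = 5*(((1881 + 35) + 62)*(-707)) = 5*((1916 + 62)*(-707)) = 5*(1978*(-707)) = 5*(-1398446) = -6992230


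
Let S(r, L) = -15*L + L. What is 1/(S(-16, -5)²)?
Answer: 1/4900 ≈ 0.00020408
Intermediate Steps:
S(r, L) = -14*L
1/(S(-16, -5)²) = 1/((-14*(-5))²) = 1/(70²) = 1/4900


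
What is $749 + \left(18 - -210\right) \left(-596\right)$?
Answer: $-135139$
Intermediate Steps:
$749 + \left(18 - -210\right) \left(-596\right) = 749 + \left(18 + 210\right) \left(-596\right) = 749 + 228 \left(-596\right) = 749 - 135888 = -135139$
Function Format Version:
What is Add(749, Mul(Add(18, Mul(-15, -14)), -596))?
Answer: -135139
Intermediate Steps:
Add(749, Mul(Add(18, Mul(-15, -14)), -596)) = Add(749, Mul(Add(18, 210), -596)) = Add(749, Mul(228, -596)) = Add(749, -135888) = -135139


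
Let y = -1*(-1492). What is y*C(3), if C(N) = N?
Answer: 4476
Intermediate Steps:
y = 1492
y*C(3) = 1492*3 = 4476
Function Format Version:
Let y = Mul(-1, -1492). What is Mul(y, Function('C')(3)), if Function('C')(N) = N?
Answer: 4476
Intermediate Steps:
y = 1492
Mul(y, Function('C')(3)) = Mul(1492, 3) = 4476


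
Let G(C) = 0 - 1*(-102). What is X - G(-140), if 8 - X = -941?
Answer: 847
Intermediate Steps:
G(C) = 102 (G(C) = 0 + 102 = 102)
X = 949 (X = 8 - 1*(-941) = 8 + 941 = 949)
X - G(-140) = 949 - 1*102 = 949 - 102 = 847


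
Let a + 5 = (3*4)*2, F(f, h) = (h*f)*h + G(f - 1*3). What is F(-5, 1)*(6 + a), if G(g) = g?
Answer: -325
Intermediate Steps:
F(f, h) = -3 + f + f*h² (F(f, h) = (h*f)*h + (f - 1*3) = (f*h)*h + (f - 3) = f*h² + (-3 + f) = -3 + f + f*h²)
a = 19 (a = -5 + (3*4)*2 = -5 + 12*2 = -5 + 24 = 19)
F(-5, 1)*(6 + a) = (-3 - 5 - 5*1²)*(6 + 19) = (-3 - 5 - 5*1)*25 = (-3 - 5 - 5)*25 = -13*25 = -325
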